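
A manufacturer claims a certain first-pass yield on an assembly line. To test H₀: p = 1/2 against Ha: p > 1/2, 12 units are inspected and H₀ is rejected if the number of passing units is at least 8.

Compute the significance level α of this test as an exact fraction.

The Type I error probability is α = P(S ≥ 8) computed under H₀, where S ~ Binomial(12, 1/2).
Summing the upper tail: (495 + 220 + 66 + 12 + 1) / 2^12 = 794/4096 = 397/2048.

397/2048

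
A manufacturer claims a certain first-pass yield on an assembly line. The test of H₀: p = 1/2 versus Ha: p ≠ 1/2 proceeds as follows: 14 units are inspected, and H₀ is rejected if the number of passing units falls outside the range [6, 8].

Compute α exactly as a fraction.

α = P(K ≤ 5 or K ≥ 9 | p = 1/2), K ~ Binomial(14, 1/2).
The two tails are symmetric, so α = 2·(1 + 14 + 91 + 364 + 1001 + 2002)/2^14 = 6946/16384 = 3473/8192.

3473/8192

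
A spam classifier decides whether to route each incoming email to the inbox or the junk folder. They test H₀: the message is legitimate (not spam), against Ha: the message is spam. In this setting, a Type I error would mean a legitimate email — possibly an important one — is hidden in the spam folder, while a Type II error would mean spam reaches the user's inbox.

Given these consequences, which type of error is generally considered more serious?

The Type I consequence (a legitimate email — possibly an important one — is hidden in the spam folder) is more severe than the Type II consequence (spam reaches the user's inbox).

Type I error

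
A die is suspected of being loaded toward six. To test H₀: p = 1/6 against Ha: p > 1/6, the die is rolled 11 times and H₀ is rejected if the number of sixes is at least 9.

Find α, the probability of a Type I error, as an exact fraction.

The Type I error probability is α = P(S ≥ 9) computed under H₀, where S ~ Binomial(11, 1/6).
P(S ≥ 9) = Σ_{j=9}^{11} C(11,j)·(1/6)^j·(5/6)^{11-j} = 53/13436928.

53/13436928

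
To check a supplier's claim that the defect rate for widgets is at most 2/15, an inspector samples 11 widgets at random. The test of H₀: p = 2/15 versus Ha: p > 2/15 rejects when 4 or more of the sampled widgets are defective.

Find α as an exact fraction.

Under H₀, X ~ Binomial(11, 2/15); the Type I error rate is P(X ≥ 4).
Via the complement, α = 1 − Σ_{j=0}^{3} C(11,j)(2/15)^j(13/15)^{11-j} = 27663615392/576650390625.

27663615392/576650390625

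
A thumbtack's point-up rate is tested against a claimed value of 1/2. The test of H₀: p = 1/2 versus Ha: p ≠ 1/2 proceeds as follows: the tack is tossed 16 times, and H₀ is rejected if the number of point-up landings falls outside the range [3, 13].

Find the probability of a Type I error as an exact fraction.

Under H₀, Y ~ Binomial(16, 1/2); α is the probability of landing in either tail, P(Y ≤ 2) + P(Y ≥ 14).
The two tails are symmetric, so α = 2·(1 + 16 + 120)/2^16 = 274/65536 = 137/32768.

137/32768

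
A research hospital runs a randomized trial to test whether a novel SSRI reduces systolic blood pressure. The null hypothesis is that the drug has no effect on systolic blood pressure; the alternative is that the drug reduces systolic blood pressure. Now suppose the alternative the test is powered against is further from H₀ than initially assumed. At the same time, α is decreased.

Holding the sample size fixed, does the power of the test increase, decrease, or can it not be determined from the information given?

The first change alone would make β decrease; the second alone would make β increase. Which effect dominates depends on the magnitudes, which are not given.
Since power = 1 − β, the effect on power is likewise indeterminate.

Cannot be determined from the information given.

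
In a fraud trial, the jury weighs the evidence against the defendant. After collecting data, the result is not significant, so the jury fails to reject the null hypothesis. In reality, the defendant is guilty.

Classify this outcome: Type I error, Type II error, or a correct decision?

The conventional null hypothesis here is that the defendant is innocent.
H₀ was not rejected, but H₀ is actually false.
Failing to reject a false null hypothesis is a Type II error (false negative).

Type II error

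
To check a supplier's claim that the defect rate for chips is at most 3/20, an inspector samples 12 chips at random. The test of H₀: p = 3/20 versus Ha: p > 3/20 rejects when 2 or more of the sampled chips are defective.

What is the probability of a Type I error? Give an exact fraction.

2279589495695451/4096000000000000

Under H₀, K ~ Binomial(12, 3/20); the Type I error rate is P(K ≥ 2).
α = 1 − P(K ≤ 1) = 1 − 1816410504304549/4096000000000000 = 2279589495695451/4096000000000000.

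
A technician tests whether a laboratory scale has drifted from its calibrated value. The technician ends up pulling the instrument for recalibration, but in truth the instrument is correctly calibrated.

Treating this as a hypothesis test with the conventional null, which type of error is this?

Type I error

The null hypothesis here is that the instrument is correctly calibrated.
'Pulling the instrument for recalibration' corresponds to rejecting H₀.
H₀ was rejected but H₀ is true — a Type I error (false positive).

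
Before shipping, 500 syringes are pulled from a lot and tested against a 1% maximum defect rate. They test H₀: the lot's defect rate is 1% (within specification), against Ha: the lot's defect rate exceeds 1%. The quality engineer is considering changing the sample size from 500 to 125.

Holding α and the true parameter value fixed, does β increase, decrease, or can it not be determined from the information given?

It increases.

Reducing n widens both sampling distributions, so the test has less ability to distinguish Ha from H₀.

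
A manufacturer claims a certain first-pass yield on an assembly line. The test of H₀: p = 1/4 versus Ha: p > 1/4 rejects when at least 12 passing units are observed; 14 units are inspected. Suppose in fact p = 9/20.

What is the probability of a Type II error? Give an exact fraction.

A Type II error is failing to reject when Ha holds: with p = 9/20, β = P(Y ≤ 11).
Adding the binomial probabilities P(Y=0)+…+P(Y=11) at p = 9/20 gives 817437922121895041/819200000000000000.

817437922121895041/819200000000000000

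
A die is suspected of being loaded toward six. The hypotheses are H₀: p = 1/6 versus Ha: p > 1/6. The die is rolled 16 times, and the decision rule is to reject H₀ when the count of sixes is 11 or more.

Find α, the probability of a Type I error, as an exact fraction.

α = P(reject H₀ | H₀ true) = P(K ≥ 11 | p = 1/6), with K ~ Binomial(16, 1/6).
Summing C(16,j)(1/6)^j(5/6)^{16−j} for j = 11,…,16 gives 4953527/940369969152.

4953527/940369969152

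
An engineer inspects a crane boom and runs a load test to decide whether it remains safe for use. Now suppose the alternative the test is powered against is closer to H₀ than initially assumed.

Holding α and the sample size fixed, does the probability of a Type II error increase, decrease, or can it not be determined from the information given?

A smaller departure from H₀ means the test statistic under Ha is distributed closer to where it would be under H₀; rejection becomes less likely.

It increases.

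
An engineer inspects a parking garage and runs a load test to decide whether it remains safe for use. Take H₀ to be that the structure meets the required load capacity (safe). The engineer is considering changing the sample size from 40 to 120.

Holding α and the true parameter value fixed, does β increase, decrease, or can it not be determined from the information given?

More data shrinks sampling variability; the test statistic under Ha concentrates further from the null value, making rejection more likely.

It decreases.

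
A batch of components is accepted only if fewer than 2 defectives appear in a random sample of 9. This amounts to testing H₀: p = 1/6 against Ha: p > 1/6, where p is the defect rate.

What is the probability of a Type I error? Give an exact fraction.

α = P(reject H₀ | H₀ true) = P(K ≥ 2 | p = 1/6), K ~ Binomial(9, 1/6).
Via the complement, α = 1 − Σ_{j=0}^{1} C(9,j)(1/6)^j(5/6)^{9-j} = 2304473/5038848.

2304473/5038848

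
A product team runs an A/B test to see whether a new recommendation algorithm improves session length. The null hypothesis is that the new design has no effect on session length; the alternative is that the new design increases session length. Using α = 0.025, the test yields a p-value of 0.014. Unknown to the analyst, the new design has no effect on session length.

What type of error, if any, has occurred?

Since p = 0.014 < α = 0.025, H₀ is rejected.
H₀ is true (actually the new design has no effect on session length).
Rejecting a true H₀ is a Type I error.

Type I error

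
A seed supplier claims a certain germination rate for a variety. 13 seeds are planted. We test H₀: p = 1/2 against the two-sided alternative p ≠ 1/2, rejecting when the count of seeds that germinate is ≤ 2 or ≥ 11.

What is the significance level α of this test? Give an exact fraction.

23/1024

The significance level is the null-hypothesis probability of the rejection region {≤2} ∪ {≥11}.
By symmetry, α = 2·P(X ≤ 2) = 2·(1 + 13 + 78)/8192 = 184/8192 = 23/1024.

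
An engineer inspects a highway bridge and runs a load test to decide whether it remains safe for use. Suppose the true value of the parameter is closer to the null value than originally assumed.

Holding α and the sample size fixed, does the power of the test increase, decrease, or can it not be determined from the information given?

A smaller departure from H₀ means the test statistic under Ha is distributed closer to where it would be under H₀; rejection becomes less likely.
Since power = 1 − β and β increases, power decreases.

It decreases.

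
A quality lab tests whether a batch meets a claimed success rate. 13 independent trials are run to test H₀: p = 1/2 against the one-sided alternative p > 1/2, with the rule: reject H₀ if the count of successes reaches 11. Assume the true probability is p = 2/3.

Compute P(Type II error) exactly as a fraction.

A Type II error is failing to reject when Ha holds: with p = 2/3, β = P(S ≤ 10).
Equivalently, β = 1 − P(S ≥ 11) = 50857/59049.

50857/59049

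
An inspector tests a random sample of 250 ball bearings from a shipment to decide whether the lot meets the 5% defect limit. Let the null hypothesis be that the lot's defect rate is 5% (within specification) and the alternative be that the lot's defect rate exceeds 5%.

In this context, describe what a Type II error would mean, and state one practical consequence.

A Type II error is failing to reject H₀ when H₀ is false.
Here that means accepting the lot and shipping it when actually the lot's defect rate exceeds 5%.

A Type II error would mean concluding that the lot's defect rate is 5% (within specification) (or at least failing to establish that the lot's defect rate exceeds 5%) when in fact the lot's defect rate exceeds 5%. Consequence: defective units reach the field, triggering recalls or failures.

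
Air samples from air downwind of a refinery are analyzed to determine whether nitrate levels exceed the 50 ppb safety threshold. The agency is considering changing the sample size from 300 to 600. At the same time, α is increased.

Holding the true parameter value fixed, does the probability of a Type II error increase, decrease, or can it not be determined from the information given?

It decreases.

A larger sample reduces the standard error, pulling the sampling distribution under Ha further from the non-rejection region. Relaxing α lowers the evidence threshold; under Ha, outcomes that previously fell short now trigger rejection. Both changes push β in the same direction.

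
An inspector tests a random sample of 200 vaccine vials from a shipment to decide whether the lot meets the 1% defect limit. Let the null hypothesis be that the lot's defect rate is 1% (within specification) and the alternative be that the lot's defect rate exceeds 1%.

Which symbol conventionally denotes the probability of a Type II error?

P(Type II error) = P(fail to reject H₀ | H₀ false) = β.

β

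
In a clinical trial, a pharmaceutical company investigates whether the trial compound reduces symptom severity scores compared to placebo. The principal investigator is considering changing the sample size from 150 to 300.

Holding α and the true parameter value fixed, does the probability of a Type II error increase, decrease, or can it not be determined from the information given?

It decreases.

Increasing n separates the H₀ and Ha sampling distributions, so under Ha fewer outcomes land in the acceptance region.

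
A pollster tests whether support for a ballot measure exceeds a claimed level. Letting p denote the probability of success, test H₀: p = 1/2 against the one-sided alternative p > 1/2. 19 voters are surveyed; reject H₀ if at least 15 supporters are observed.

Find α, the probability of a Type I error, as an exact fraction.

1259/131072

Under H₀, X ~ Binomial(19, 1/2), and α = P(X ≥ 15).
That's C(19,15) + C(19,16) + C(19,17) + C(19,18) + C(19,19) over 2^19, i.e. (3876 + 969 + 171 + 19 + 1)/524288 = 5036/524288 = 1259/131072.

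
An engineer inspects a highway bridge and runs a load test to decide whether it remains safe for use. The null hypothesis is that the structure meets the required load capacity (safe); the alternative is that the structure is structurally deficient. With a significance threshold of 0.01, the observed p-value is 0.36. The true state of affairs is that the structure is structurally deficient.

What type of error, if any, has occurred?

Type II error

Since p = 0.36 ≥ α = 0.01, H₀ is not rejected.
H₀ is false (actually the structure is structurally deficient).
Failing to reject a false H₀ is a Type II error.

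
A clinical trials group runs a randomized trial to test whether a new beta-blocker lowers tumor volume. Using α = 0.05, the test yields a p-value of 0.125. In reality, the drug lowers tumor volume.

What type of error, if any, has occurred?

Type II error

The conventional null hypothesis is that the drug has no effect on tumor volume.
Since p = 0.125 ≥ α = 0.05, H₀ is not rejected.
H₀ is false (actually the drug lowers tumor volume).
Failing to reject a false H₀ is a Type II error.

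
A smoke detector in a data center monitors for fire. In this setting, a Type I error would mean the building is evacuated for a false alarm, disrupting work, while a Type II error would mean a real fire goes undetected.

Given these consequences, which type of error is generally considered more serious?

Type II error

The Type II consequence (a real fire goes undetected) is more severe than the Type I consequence (the building is evacuated for a false alarm, disrupting work).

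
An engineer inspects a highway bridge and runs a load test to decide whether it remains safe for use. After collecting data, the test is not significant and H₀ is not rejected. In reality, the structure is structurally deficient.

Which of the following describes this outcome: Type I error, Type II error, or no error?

Type II error

The conventional null hypothesis here is that the structure meets the required load capacity (safe).
H₀ was not rejected, but H₀ is actually false.
Failing to reject a false null hypothesis is a Type II error (false negative).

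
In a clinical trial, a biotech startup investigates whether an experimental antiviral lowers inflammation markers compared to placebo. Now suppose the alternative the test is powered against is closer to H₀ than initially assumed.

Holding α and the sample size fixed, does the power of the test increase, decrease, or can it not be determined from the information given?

A smaller true effect puts the Ha sampling distribution closer to H₀, so more of it falls in the non-rejection region.
Since power = 1 − β and β increases, power decreases.

It decreases.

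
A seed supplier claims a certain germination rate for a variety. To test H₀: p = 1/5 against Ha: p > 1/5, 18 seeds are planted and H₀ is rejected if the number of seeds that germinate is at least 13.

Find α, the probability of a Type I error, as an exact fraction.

The Type I error probability is α = P(S ≥ 13) computed under H₀, where S ~ Binomial(18, 1/5).
Adding the binomial terms for j = 13 through 18 with p = 1/5 yields 9611737/3814697265625.

9611737/3814697265625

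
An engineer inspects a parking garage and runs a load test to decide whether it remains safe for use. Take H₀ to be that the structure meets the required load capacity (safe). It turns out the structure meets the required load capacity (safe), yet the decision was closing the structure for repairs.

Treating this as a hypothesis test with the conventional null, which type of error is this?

'Closing the structure for repairs' corresponds to rejecting H₀.
H₀ was rejected but H₀ is true — a Type I error (false positive).

Type I error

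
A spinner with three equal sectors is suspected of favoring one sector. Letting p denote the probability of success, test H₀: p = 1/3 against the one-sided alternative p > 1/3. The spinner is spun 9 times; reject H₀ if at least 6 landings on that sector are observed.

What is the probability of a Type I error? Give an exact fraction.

α = P(reject H₀ | H₀ true) = P(K ≥ 6 | p = 1/3), with K ~ Binomial(9, 1/3).
P(K ≥ 6) = Σ_{j=6}^{9} C(9,j)·(1/3)^j·(2/3)^{9-j} = 835/19683.

835/19683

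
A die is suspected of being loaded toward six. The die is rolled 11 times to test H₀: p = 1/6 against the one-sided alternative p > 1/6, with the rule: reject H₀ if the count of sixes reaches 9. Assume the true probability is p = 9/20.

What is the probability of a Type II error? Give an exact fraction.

8070737386943/8192000000000

Under the alternative p = 9/20, X ~ Binomial(11, 9/20); β is the probability the test does not reject, P(X < 9).
Summing C(11,j)·(9/20)^j·(11/20)^{11-j} for j = 0..8 gives 8070737386943/8192000000000.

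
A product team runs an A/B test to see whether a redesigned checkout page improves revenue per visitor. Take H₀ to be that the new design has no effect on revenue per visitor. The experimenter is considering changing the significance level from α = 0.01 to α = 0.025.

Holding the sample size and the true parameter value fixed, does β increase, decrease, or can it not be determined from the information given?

With a larger α the critical value moves toward the center, so more of the Ha sampling distribution lies in the rejection region.

It decreases.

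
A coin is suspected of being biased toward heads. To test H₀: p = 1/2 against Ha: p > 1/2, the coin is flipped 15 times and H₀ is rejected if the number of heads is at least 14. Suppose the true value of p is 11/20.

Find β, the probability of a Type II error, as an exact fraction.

16356278262148423407/16384000000000000000

A Type II error is failing to reject when Ha holds: with p = 11/20, β = P(S ≤ 13).
Adding the binomial probabilities P(S=0)+…+P(S=13) at p = 11/20 gives 16356278262148423407/16384000000000000000.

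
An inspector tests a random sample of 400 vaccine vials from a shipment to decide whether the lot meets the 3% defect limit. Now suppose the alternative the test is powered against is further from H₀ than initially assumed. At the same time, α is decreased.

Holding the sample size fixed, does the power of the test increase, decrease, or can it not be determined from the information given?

Cannot be determined from the information given.

The first change alone would make β decrease; the second alone would make β increase. Which effect dominates depends on the magnitudes, which are not given.
Since power = 1 − β, the effect on power is likewise indeterminate.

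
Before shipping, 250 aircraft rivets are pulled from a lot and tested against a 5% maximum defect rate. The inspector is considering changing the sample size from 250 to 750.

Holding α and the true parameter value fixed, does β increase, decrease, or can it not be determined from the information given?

It decreases.

Increasing n separates the H₀ and Ha sampling distributions, so under Ha fewer outcomes land in the acceptance region.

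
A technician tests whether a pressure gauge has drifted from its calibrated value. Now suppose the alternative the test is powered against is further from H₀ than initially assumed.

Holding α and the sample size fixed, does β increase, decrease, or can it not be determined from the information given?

It decreases.

The further the true parameter sits from the null value, the more of the Ha sampling distribution falls in the rejection region.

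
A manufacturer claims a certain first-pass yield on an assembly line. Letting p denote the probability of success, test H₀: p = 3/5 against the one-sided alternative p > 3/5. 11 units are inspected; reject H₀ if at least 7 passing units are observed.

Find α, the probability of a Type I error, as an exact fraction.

α = P(reject H₀ | H₀ true) = P(S ≥ 7 | p = 3/5), with S ~ Binomial(11, 3/5).
Summing C(11,j)(3/5)^j(2/5)^{11−j} for j = 7,…,11 gives 5202873/9765625.

5202873/9765625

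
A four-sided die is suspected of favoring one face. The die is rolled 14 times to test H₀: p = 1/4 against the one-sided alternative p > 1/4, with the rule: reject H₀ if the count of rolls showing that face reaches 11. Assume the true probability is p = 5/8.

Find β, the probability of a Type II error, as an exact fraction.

β = P(fail to reject H₀ | Ha true) = P(Y ≤ 10 | p = 5/8), Y ~ Binomial(14, 5/8).
Equivalently, β = 1 − P(Y ≥ 11) = 1830419739927/2199023255552.

1830419739927/2199023255552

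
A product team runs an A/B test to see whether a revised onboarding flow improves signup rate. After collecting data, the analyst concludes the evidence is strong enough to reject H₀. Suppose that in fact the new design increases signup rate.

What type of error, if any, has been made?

No error (correct decision).

The conventional null hypothesis here is that the new design has no effect on signup rate.
The test rejected a false H₀ — the decision matches the true state.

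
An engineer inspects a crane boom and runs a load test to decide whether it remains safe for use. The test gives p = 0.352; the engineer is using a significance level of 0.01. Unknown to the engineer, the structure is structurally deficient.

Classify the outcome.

The conventional null hypothesis is that the structure meets the required load capacity (safe).
Since p = 0.352 ≥ α = 0.01, H₀ is not rejected.
H₀ is false (actually the structure is structurally deficient).
Failing to reject a false H₀ is a Type II error.

Type II error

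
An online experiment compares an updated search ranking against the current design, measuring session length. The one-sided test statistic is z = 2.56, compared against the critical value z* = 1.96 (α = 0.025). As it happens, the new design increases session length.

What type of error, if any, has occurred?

The conventional null hypothesis is that the new design has no effect on session length.
Since z = 2.56 > z* = 1.96, H₀ is rejected.
H₀ is false (actually the new design increases session length).
The decision matches the true state — no error.

No error — this is a correct decision.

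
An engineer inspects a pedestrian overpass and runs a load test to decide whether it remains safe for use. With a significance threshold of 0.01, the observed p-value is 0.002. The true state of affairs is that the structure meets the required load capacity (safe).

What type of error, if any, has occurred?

Type I error

The conventional null hypothesis is that the structure meets the required load capacity (safe).
Since p = 0.002 < α = 0.01, H₀ is rejected.
H₀ is true (actually the structure meets the required load capacity (safe)).
Rejecting a true H₀ is a Type I error.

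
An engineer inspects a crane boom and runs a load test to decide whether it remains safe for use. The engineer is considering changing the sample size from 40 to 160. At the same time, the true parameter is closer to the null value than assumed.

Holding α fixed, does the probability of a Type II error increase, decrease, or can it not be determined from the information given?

The first change alone would make β decrease; the second alone would make β increase. Which effect dominates depends on the magnitudes, which are not given.

Cannot be determined from the information given.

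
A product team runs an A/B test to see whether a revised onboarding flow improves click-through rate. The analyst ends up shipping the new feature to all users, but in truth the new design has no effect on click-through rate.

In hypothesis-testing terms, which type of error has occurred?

The null hypothesis here is that the new design has no effect on click-through rate.
'Shipping the new feature to all users' corresponds to rejecting H₀.
H₀ was rejected but H₀ is true — a Type I error (false positive).

Type I error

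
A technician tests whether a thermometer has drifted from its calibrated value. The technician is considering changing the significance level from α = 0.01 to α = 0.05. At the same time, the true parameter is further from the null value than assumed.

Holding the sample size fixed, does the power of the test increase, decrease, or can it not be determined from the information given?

A larger α widens the rejection region, so when the alternative is true more outcomes lead to rejection — failing to reject becomes less likely. The further the true parameter sits from the null value, the more of the Ha sampling distribution falls in the rejection region. Both changes push β in the same direction.
Since power = 1 − β and β decreases, power increases.

It increases.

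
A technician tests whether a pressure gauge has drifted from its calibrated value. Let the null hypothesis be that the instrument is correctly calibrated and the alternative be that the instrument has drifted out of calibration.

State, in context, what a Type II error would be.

A Type II error would mean concluding that the instrument is correctly calibrated (or at least failing to establish that the instrument has drifted out of calibration) when in fact the instrument has drifted out of calibration.

A Type II error is failing to reject H₀ when H₀ is false.
Here that means leaving the instrument in service when actually the instrument has drifted out of calibration.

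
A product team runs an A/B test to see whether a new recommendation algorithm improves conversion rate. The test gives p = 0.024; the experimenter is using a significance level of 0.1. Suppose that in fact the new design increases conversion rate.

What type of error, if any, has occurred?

The conventional null hypothesis is that the new design has no effect on conversion rate.
Since p = 0.024 < α = 0.1, H₀ is rejected.
H₀ is false (actually the new design increases conversion rate).
The decision matches the true state — no error.

No error — this is a correct decision.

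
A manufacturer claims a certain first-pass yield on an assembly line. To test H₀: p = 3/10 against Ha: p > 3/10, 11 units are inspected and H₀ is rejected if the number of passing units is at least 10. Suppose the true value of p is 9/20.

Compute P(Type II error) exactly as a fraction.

20434671802787/20480000000000

A Type II error is failing to reject when Ha holds: with p = 9/20, β = P(K ≤ 9).
Summing C(11,j)·(9/20)^j·(11/20)^{11-j} for j = 0..9 gives 20434671802787/20480000000000.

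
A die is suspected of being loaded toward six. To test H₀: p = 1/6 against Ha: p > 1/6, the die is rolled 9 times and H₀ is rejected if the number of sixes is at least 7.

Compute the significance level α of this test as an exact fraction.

Under H₀, K ~ Binomial(9, 1/6), and α = P(K ≥ 7).
Adding the binomial terms for j = 7 through 9 with p = 1/6 yields 473/5038848.

473/5038848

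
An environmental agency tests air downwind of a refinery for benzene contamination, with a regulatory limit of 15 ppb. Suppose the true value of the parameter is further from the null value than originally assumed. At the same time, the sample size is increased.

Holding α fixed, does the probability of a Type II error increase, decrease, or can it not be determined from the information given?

A larger true effect moves the Ha sampling distribution further from the H₀ critical value, making rejection more likely when Ha is true. Increasing n separates the H₀ and Ha sampling distributions, so under Ha fewer outcomes land in the acceptance region. Both changes push β in the same direction.

It decreases.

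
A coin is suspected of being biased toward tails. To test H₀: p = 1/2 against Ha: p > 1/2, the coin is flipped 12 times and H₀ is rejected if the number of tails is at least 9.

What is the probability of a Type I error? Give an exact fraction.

Under H₀, X ~ Binomial(12, 1/2), and α = P(X ≥ 9).
P(X ≥ 9) = [C(12,9) + C(12,10) + C(12,11) + C(12,12)] / 2^12 = (220 + 66 + 12 + 1) / 4096 = 299/4096.

299/4096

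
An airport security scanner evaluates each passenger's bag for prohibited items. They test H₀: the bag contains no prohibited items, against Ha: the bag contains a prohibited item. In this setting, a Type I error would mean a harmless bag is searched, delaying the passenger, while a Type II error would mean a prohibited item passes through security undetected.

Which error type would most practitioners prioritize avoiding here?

The Type II consequence (a prohibited item passes through security undetected) is more severe than the Type I consequence (a harmless bag is searched, delaying the passenger).

Type II error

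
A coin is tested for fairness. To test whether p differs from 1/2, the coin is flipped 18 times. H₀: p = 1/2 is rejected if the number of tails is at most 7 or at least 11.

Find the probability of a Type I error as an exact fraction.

15751/32768

Under H₀, S ~ Binomial(18, 1/2); α is the probability of landing in either tail, P(S ≤ 7) + P(S ≥ 11).
Each tail has probability (1 + 18 + 153 + 816 + 3060 + 8568 + 18564 + 31824)/262144; doubling gives α = 126008/262144 = 15751/32768.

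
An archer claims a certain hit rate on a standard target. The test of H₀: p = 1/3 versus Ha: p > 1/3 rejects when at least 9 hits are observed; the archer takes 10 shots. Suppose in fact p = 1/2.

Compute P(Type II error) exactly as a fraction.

Under the alternative p = 1/2, K ~ Binomial(10, 1/2); β is the probability the test does not reject, P(K < 9).
Summing C(10,j)·(1/2)^j·(1/2)^{10-j} for j = 0..8 gives 1013/1024.

1013/1024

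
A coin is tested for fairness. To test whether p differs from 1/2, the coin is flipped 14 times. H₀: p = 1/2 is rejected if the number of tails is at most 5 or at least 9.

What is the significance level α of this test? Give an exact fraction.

The significance level is the null-hypothesis probability of the rejection region {≤5} ∪ {≥9}.
By symmetry, α = 2·P(X ≤ 5) = 2·(1 + 14 + 91 + 364 + 1001 + 2002)/16384 = 6946/16384 = 3473/8192.

3473/8192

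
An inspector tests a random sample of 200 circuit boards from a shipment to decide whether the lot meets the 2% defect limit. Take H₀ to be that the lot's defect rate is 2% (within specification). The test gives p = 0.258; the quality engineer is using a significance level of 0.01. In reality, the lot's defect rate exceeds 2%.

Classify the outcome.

Type II error

Since p = 0.258 ≥ α = 0.01, H₀ is not rejected.
H₀ is false (actually the lot's defect rate exceeds 2%).
Failing to reject a false H₀ is a Type II error.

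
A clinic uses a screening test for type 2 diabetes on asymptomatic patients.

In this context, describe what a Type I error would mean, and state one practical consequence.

A Type I error would mean concluding that the patient has type 2 diabetes when in fact the patient does not have type 2 diabetes. Consequence: a healthy patient suffers needless anxiety and the cost of confirmatory testing.

With the conventional null hypothesis that the patient does not have type 2 diabetes:
A Type I error is rejecting H₀ when H₀ is true.
Here that means flagging the patient as positive and ordering follow-up testing when actually the patient does not have type 2 diabetes.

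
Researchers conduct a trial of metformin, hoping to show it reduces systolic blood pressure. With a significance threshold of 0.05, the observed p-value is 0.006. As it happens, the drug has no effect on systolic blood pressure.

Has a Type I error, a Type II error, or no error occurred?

The conventional null hypothesis is that the drug has no effect on systolic blood pressure.
Since p = 0.006 < α = 0.05, H₀ is rejected.
H₀ is true (actually the drug has no effect on systolic blood pressure).
Rejecting a true H₀ is a Type I error.

Type I error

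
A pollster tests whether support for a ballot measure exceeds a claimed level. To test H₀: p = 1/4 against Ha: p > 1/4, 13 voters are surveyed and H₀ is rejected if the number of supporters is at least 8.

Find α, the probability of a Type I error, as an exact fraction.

α = P(reject H₀ | H₀ true) = P(K ≥ 8 | p = 1/4), with K ~ Binomial(13, 1/4).
Summing C(13,j)(1/4)^j(3/4)^{13−j} for j = 8,…,13 gives 23695/4194304.

23695/4194304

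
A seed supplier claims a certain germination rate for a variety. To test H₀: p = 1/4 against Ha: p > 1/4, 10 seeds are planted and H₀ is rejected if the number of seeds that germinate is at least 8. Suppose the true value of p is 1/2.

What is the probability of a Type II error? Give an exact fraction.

Under the alternative p = 1/2, Y ~ Binomial(10, 1/2); β is the probability the test does not reject, P(Y < 8).
Adding the binomial probabilities P(Y=0)+…+P(Y=7) at p = 1/2 gives 121/128.

121/128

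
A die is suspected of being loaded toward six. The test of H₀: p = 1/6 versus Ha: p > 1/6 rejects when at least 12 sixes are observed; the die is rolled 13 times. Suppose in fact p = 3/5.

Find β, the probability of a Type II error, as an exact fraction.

Under the alternative p = 3/5, S ~ Binomial(13, 3/5); β is the probability the test does not reject, P(S < 12).
Equivalently, β = 1 − P(S ≥ 12) = 1205291336/1220703125.

1205291336/1220703125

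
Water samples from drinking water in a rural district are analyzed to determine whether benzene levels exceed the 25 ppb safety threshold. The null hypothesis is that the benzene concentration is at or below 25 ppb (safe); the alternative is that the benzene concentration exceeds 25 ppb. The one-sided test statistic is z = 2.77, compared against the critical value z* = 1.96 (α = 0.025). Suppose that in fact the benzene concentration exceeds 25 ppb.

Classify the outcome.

Neither — the decision is correct.

Since z = 2.77 > z* = 1.96, H₀ is rejected.
H₀ is false (actually the benzene concentration exceeds 25 ppb).
The decision matches the true state — no error.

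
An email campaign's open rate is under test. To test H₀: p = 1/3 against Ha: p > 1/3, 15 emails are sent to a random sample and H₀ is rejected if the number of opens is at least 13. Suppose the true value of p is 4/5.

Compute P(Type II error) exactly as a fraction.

18370873741/30517578125

A Type II error is failing to reject when Ha holds: with p = 4/5, β = P(Y ≤ 12).
Equivalently, β = 1 − P(Y ≥ 13) = 18370873741/30517578125.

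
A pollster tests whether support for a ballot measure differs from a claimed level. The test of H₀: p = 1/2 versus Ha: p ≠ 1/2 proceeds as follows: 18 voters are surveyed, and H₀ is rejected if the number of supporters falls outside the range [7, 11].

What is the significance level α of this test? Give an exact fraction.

Under H₀, S ~ Binomial(18, 1/2); α is the probability of landing in either tail, P(S ≤ 6) + P(S ≥ 12).
By symmetry, α = 2·P(S ≤ 6) = 2·(1 + 18 + 153 + 816 + 3060 + 8568 + 18564)/262144 = 62360/262144 = 7795/32768.

7795/32768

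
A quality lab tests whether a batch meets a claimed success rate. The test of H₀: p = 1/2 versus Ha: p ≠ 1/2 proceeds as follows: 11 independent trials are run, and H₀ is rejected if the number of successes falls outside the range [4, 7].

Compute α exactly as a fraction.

29/128

α = P(S ≤ 3 or S ≥ 8 | p = 1/2), S ~ Binomial(11, 1/2).
Each tail has probability (1 + 11 + 55 + 165)/2048; doubling gives α = 464/2048 = 29/128.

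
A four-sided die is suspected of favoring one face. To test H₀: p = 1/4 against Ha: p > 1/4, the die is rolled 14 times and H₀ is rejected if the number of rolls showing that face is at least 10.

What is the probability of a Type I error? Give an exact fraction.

α = P(reject H₀ | H₀ true) = P(K ≥ 10 | p = 1/4), with K ~ Binomial(14, 1/4).
P(K ≥ 10) = Σ_{j=10}^{14} C(14,j)·(1/4)^j·(3/4)^{14-j} = 91771/268435456.

91771/268435456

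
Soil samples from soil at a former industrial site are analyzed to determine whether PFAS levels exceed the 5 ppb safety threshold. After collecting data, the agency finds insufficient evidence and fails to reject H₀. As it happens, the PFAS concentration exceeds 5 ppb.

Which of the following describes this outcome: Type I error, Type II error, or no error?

Type II error

The conventional null hypothesis here is that the PFAS concentration is at or below 5 ppb (safe).
H₀ was not rejected, but H₀ is actually false.
Failing to reject a false null hypothesis is a Type II error (false negative).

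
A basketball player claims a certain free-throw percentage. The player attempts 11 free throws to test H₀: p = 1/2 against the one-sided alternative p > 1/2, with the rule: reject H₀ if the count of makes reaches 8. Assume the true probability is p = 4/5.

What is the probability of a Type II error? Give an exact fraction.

12589/78125

β = P(fail to reject H₀ | Ha true) = P(S ≤ 7 | p = 4/5), S ~ Binomial(11, 4/5).
Adding the binomial probabilities P(S=0)+…+P(S=7) at p = 4/5 gives 12589/78125.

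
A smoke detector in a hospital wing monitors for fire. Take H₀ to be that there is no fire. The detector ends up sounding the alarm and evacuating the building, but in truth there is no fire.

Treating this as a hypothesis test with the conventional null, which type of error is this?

Type I error

'Sounding the alarm and evacuating the building' corresponds to rejecting H₀.
H₀ was rejected but H₀ is true — a Type I error (false positive).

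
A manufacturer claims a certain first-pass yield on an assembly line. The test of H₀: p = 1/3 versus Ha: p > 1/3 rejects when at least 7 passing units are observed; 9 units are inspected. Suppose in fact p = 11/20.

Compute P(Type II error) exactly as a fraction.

Under the alternative p = 11/20, S ~ Binomial(9, 11/20); β is the probability the test does not reject, P(S < 7).
Adding the binomial probabilities P(S=0)+…+P(S=6) at p = 11/20 gives 54431799039/64000000000.

54431799039/64000000000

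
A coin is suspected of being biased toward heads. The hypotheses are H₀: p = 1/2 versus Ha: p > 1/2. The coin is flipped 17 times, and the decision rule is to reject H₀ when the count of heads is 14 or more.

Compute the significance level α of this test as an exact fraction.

417/65536

α = P(reject H₀ | H₀ true) = P(Y ≥ 14 | p = 1/2), with Y ~ Binomial(17, 1/2).
P(Y ≥ 14) = [C(17,14) + C(17,15) + C(17,16) + C(17,17)] / 2^17 = (680 + 136 + 17 + 1) / 131072 = 834/131072 = 417/65536.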